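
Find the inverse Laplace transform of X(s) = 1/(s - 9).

Since L{e^(9t)} = 1/(s - 9), the inverse is exp(9*t).

exp(9*t)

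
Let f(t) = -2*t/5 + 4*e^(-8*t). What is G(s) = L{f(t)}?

Apply the Laplace transform termwise.
(-2/5)·[L{t} = 1!/s^2 = 1/s^2]; (4)·[L{e^(-8t)} = 1/(s + 8)].

G(s) = 4/(s + 8) - 2/(5*s^2)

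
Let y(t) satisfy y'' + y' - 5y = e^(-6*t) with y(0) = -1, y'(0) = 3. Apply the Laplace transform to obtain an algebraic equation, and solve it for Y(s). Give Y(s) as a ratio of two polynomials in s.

Take the Laplace transform of both sides.
The derivative rules (L{y''} = s^2 Y - s·y(0) - y'(0) and L{y'} = sY - y(0), with y(0) = -1, y'(0) = 3) turn the left side into (s^2 + s - 5)Y - (-s + 2).
The right side is L{e^(-6*t)} = 1/(s + 6).
So (s^2 + s - 5)Y = 1/(s + 6) + (-s + 2).
Isolate Y and clear denominators.

Y(s) = (-s^2 - 4*s + 13)/(s^3 + 7*s^2 + s - 30)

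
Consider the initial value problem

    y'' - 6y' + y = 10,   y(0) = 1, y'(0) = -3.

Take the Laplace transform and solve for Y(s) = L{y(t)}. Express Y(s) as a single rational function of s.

Y(s) = (s^2 - 9*s + 10)/(s^3 - 6*s^2 + s)

Laplace-transform each side.
Using L{y''} = s^2 Y - s·y(0) - y'(0) and L{y'} = sY - y(0), with y(0) = 1, y'(0) = -3, the left side becomes (s^2 - 6*s + 1)Y - (s - 9).
The right side is L{10} = 10/s.
So (s^2 - 6*s + 1)Y = 10/s + (s - 9).
Isolate Y and clear denominators.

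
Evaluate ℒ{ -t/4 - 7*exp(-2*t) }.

By linearity of the Laplace transform, transform each term separately.
(-1/4)·[L{t} = 1!/s^2 = 1/s^2]; (-7)·[L{e^(-2t)} = 1/(s + 2)].

-7/(s + 2) - 1/(4*s^2)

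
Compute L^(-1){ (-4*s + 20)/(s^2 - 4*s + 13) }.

4*exp(2*t)*sin(3*t) - 4*exp(2*t)*cos(3*t)

Complete the square in the denominator: s^2 - 4*s + 13 = (s - 2)^2 + 3^2.
Split the numerator to match: -4*s + 20 = -4·(s - 2) + 4·3.
Invert each term: -4·(s - 2)/((s - 2)^2 + 9) ↔ -4e^(2t)cos(3t); 4·3/((s - 2)^2 + 9) ↔ 4e^(2t)sin(3t).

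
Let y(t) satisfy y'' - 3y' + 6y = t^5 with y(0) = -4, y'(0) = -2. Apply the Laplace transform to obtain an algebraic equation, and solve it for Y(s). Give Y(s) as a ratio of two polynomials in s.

Laplace-transform each side.
The derivative rules (L{y''} = s^2 Y - s·y(0) - y'(0) and L{y'} = sY - y(0), with y(0) = -4, y'(0) = -2) turn the left side into (s^2 - 3*s + 6)Y - (-4*s + 10).
The right side is L{t^5} = 120/s^6.
So (s^2 - 3*s + 6)Y = 120/s^6 + (-4*s + 10).
Divide through and combine into a single rational function.

Y(s) = (-4*s^7 + 10*s^6 + 120)/(s^8 - 3*s^7 + 6*s^6)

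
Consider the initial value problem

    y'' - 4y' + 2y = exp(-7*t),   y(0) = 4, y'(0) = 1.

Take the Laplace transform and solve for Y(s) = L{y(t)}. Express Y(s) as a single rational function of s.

Y(s) = (4*s^2 + 13*s - 104)/(s^3 + 3*s^2 - 26*s + 14)

Apply the Laplace transform to the equation.
The derivative rules (L{y''} = s^2 Y - s·y(0) - y'(0) and L{y'} = sY - y(0), with y(0) = 4, y'(0) = 1) turn the left side into (s^2 - 4*s + 2)Y - (4*s - 15).
The right side is L{exp(-7*t)} = 1/(s + 7).
So (s^2 - 4*s + 2)Y = 1/(s + 7) + (4*s - 15).
Solve for Y(s) and write it as one ratio of polynomials.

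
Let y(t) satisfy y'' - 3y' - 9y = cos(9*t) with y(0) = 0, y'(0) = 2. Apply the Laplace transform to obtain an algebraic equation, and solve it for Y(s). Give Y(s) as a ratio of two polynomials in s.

Y(s) = (2*s^2 + s + 162)/(s^4 - 3*s^3 + 72*s^2 - 243*s - 729)

Apply the Laplace transform to the equation.
The derivative rules (L{y''} = s^2 Y - s·y(0) - y'(0) and L{y'} = sY - y(0), with y(0) = 0, y'(0) = 2) turn the left side into (s^2 - 3*s - 9)Y - (2).
The right side is L{cos(9*t)} = s/(s^2 + 81).
So (s^2 - 3*s - 9)Y = s/(s^2 + 81) + (2).
Solve for Y(s) and write it as one ratio of polynomials.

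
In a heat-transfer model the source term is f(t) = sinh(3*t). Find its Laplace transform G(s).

L{sinh(3t)} = 3/(s^2 - 9).

G(s) = 3/(s^2 - 9)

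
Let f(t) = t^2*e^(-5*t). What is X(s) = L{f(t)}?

L{e^(-5t)} = 1/(s + 5).
Then apply L{t^2·g(t)} = (-1)^2 d^2/ds^2[G(s)] with G(s) = 1/(s + 5):
differentiating 2 times and applying the sign gives 2/(s + 5)^3.

X(s) = 2/(s + 5)^3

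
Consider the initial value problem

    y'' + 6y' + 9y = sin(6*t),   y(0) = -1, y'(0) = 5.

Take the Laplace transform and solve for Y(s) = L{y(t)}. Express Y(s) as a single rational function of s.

Y(s) = (-s^3 - s^2 - 36*s - 30)/(s^4 + 6*s^3 + 45*s^2 + 216*s + 324)

Take the Laplace transform of both sides.
With L{y''} = s^2 Y - s·y(0) - y'(0) and L{y'} = sY - y(0), with y(0) = -1, y'(0) = 5: the LHS transforms to (s^2 + 6*s + 9)Y - (-s - 1).
The right side is L{sin(6*t)} = 6/(s^2 + 36).
So (s^2 + 6*s + 9)Y = 6/(s^2 + 36) + (-s - 1).
Solve for Y(s) and write it as one ratio of polynomials.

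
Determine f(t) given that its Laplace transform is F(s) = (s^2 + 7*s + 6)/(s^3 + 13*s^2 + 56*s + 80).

f(t) = -6*t*exp(-4*t) + 5*exp(-4*t) - 4*exp(-5*t)

Factor the denominator: s^3 + 13*s^2 + 56*s + 80 = (s + 4)^2*(s + 5).
Partial fraction decomposition gives [5/(s + 4)] + [-6/(s + 4)^2] + [-4/(s + 5)].
Invert each term: 5/(s + 4) ↔ 5e^(-4t); -6/(s + 4)^2 ↔ -6t·e^(-4t); -4/(s + 5) ↔ -4e^(-5t).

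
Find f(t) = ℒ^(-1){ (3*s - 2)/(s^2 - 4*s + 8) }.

f(t) = 2*exp(2*t)*sin(2*t) + 3*exp(2*t)*cos(2*t)

Complete the square in the denominator: s^2 - 4*s + 8 = (s - 2)^2 + 2^2.
Split the numerator to match: 3*s - 2 = 3·(s - 2) + 2·2.
Invert each term: 3·(s - 2)/((s - 2)^2 + 4) ↔ 3e^(2t)cos(2t); 2·2/((s - 2)^2 + 4) ↔ 2e^(2t)sin(2t).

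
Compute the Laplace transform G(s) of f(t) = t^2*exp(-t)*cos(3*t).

G(s) = 2*(s + 1)*(s^2 + 2*s - 26)/(s^2 + 2*s + 10)^3

L{cos(3t)} = s/(s^2 + 9).
Multiplying by e^(-t) shifts s → s + 1, so L{exp(-t)*cos(3*t)} = (s + 1)/((s + 1)^2 + 9).
Then apply L{t^2·g(t)} = (-1)^2 d^2/ds^2[H(s)] with H(s) = (s + 1)/((s + 1)^2 + 9):
differentiating 2 times and applying the sign gives 2*(s + 1)*(s^2 + 2*s - 26)/(s^2 + 2*s + 10)^3.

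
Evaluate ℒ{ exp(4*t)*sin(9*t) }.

L{sin(9t)} = 9/(s^2 + 81).
By the first shifting theorem, multiplying by e^(4t) replaces s with s - 4.

9/((s - 4)^2 + 81)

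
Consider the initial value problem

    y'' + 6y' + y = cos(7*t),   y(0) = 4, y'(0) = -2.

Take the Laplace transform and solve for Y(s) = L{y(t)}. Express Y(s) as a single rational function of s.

Y(s) = (4*s^3 + 22*s^2 + 197*s + 1078)/(s^4 + 6*s^3 + 50*s^2 + 294*s + 49)

Transform both sides with L{·}.
The derivative rules (L{y''} = s^2 Y - s·y(0) - y'(0) and L{y'} = sY - y(0), with y(0) = 4, y'(0) = -2) turn the left side into (s^2 + 6*s + 1)Y - (4*s + 22).
The right side is L{cos(7*t)} = s/(s^2 + 49).
So (s^2 + 6*s + 1)Y = s/(s^2 + 49) + (4*s + 22).
Isolate Y and clear denominators.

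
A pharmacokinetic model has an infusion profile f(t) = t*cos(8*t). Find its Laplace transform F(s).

L{cos(8t)} = s/(s^2 + 64).
Then apply L{t·g(t)} = -d/ds[G(s)] with G(s) = s/(s^2 + 64):
differentiating 1 time and applying the sign gives (s - 8)*(s + 8)/(s^2 + 64)^2.

F(s) = (s - 8)*(s + 8)/(s^2 + 64)^2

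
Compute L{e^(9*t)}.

1/(s - 9)

L{e^(9t)} = 1/(s - 9).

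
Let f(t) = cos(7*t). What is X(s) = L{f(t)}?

L{cos(7t)} = s/(s^2 + 49).

X(s) = s/(s^2 + 49)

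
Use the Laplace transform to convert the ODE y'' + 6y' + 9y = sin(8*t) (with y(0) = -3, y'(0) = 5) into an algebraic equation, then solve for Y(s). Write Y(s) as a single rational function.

Y(s) = (-3*s^3 - 13*s^2 - 192*s - 824)/(s^4 + 6*s^3 + 73*s^2 + 384*s + 576)

Transform both sides with L{·}.
Using L{y''} = s^2 Y - s·y(0) - y'(0) and L{y'} = sY - y(0), with y(0) = -3, y'(0) = 5, the left side becomes (s^2 + 6*s + 9)Y - (-3*s - 13).
The right side is L{sin(8*t)} = 8/(s^2 + 64).
So (s^2 + 6*s + 9)Y = 8/(s^2 + 64) + (-3*s - 13).
Divide through and combine into a single rational function.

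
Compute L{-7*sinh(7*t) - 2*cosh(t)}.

By linearity of the Laplace transform, transform each term separately.
(-7)·[L{sinh(7t)} = 7/(s^2 - 49)]; (-2)·[L{cosh(t)} = s/(s^2 - 1)].

-2*s/(s^2 - 1) - 49/(s^2 - 49)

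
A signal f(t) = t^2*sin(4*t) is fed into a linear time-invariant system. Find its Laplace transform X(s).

L{sin(4t)} = 4/(s^2 + 16).
Then apply L{t^2·g(t)} = (-1)^2 d^2/ds^2[G(s)] with G(s) = 4/(s^2 + 16):
differentiating 2 times and applying the sign gives 8*(3*s^2 - 16)/(s^2 + 16)^3.

X(s) = 8*(3*s^2 - 16)/(s^2 + 16)^3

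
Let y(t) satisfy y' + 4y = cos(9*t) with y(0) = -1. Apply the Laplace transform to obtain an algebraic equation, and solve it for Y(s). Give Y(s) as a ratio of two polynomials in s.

Y(s) = (-s^2 + s - 81)/(s^3 + 4*s^2 + 81*s + 324)

Transform both sides with L{·}.
Using L{y'} = sY - y(0) = sY - (-1), the left side becomes (s + 4)Y - (-1).
The right side is L{cos(9*t)} = s/(s^2 + 81).
So (s + 4)Y = s/(s^2 + 81) + (-1).
Solve for Y(s) and write it as one ratio of polynomials.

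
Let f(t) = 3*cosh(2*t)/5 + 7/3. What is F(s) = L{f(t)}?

F(s) = 3*s/(5*(s^2 - 4)) + 7/(3*s)

The transform is linear, so treat each term independently.
(3/5)·[L{cosh(2t)} = s/(s^2 - 4)]; L{7/3} = (7/3)/s.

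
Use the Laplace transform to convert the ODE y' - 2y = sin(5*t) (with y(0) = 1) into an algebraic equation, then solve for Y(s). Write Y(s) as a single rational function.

Transform both sides with L{·}.
The derivative rules (L{y'} = sY - y(0) = sY - 1) turn the left side into (s - 2)Y - (1).
The right side is L{sin(5*t)} = 5/(s^2 + 25).
So (s - 2)Y = 5/(s^2 + 25) + (1).
Isolate Y and clear denominators.

Y(s) = (s^2 + 30)/(s^3 - 2*s^2 + 25*s - 50)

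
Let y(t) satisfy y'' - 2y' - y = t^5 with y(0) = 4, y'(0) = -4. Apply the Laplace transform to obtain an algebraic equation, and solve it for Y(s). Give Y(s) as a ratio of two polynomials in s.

Y(s) = (4*s^7 - 12*s^6 + 120)/(s^8 - 2*s^7 - s^6)

Transform both sides with L{·}.
With L{y''} = s^2 Y - s·y(0) - y'(0) and L{y'} = sY - y(0), with y(0) = 4, y'(0) = -4: the LHS transforms to (s^2 - 2*s - 1)Y - (4*s - 12).
The right side is L{t^5} = 120/s^6.
So (s^2 - 2*s - 1)Y = 120/s^6 + (4*s - 12).
Isolate Y and clear denominators.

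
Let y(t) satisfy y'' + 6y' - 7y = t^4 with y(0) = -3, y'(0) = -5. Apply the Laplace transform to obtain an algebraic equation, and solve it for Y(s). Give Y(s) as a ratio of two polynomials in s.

Y(s) = (-3*s^6 - 23*s^5 + 24)/(s^7 + 6*s^6 - 7*s^5)

Transform both sides with L{·}.
The derivative rules (L{y''} = s^2 Y - s·y(0) - y'(0) and L{y'} = sY - y(0), with y(0) = -3, y'(0) = -5) turn the left side into (s^2 + 6*s - 7)Y - (-3*s - 23).
The right side is L{t^4} = 24/s^5.
So (s^2 + 6*s - 7)Y = 24/s^5 + (-3*s - 23).
Solve for Y(s) and write it as one ratio of polynomials.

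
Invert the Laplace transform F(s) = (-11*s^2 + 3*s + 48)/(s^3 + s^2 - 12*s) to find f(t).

f(t) = -2*exp(3*t) - 4 - 5*exp(-4*t)

Factor the denominator: s^3 + s^2 - 12*s = s*(s - 3)*(s + 4).
Partial fraction decomposition gives [-5/(s + 4)] + [-2/(s - 3)] + [-4/s].
Invert each term: -5/(s + 4) ↔ -5e^(-4t); -2/(s - 3) ↔ -2e^(3t); -4/(s - 0) ↔ -4e^(0t).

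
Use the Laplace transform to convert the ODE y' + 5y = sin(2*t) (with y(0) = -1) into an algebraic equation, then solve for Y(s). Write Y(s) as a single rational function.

Transform both sides with L{·}.
The derivative rules (L{y'} = sY - y(0) = sY - (-1)) turn the left side into (s + 5)Y - (-1).
The right side is L{sin(2*t)} = 2/(s^2 + 4).
So (s + 5)Y = 2/(s^2 + 4) + (-1).
Solve for Y(s) and write it as one ratio of polynomials.

Y(s) = (-s^2 - 2)/(s^3 + 5*s^2 + 4*s + 20)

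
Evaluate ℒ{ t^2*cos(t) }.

2*s*(s^2 - 3)/(s^2 + 1)^3

L{cos(t)} = s/(s^2 + 1).
Then apply L{t^2·g(t)} = (-1)^2 d^2/ds^2[G(s)] with G(s) = s/(s^2 + 1):
differentiating 2 times and applying the sign gives 2*s*(s^2 - 3)/(s^2 + 1)^3.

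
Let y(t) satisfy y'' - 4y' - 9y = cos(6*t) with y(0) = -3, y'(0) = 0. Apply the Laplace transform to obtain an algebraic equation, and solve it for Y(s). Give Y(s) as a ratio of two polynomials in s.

Y(s) = (-3*s^3 + 12*s^2 - 107*s + 432)/(s^4 - 4*s^3 + 27*s^2 - 144*s - 324)

Transform both sides with L{·}.
Using L{y''} = s^2 Y - s·y(0) - y'(0) and L{y'} = sY - y(0), with y(0) = -3, y'(0) = 0, the left side becomes (s^2 - 4*s - 9)Y - (-3*s + 12).
The right side is L{cos(6*t)} = s/(s^2 + 36).
So (s^2 - 4*s - 9)Y = s/(s^2 + 36) + (-3*s + 12).
Divide through and combine into a single rational function.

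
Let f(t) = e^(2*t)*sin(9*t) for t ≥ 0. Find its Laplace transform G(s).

G(s) = 9/((s - 2)^2 + 81)

L{sin(9t)} = 9/(s^2 + 81).
By the first shifting theorem, multiplying by e^(2t) replaces s with s - 2.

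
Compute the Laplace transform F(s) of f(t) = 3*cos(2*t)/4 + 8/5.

The transform is linear, so treat each term independently.
(3/4)·[L{cos(2t)} = s/(s^2 + 4)]; L{8/5} = (8/5)/s.

F(s) = 3*s/(4*(s^2 + 4)) + 8/(5*s)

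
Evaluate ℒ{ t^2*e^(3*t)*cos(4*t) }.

2*(s - 3)*(s^2 - 6*s - 39)/(s^2 - 6*s + 25)^3

L{cos(4t)} = s/(s^2 + 16).
Multiplying by e^(3t) shifts s → s - 3, so L{e^(3*t)*cos(4*t)} = (s - 3)/((s - 3)^2 + 16).
Then apply L{t^2·g(t)} = (-1)^2 d^2/ds^2[G(s)] with G(s) = (s - 3)/((s - 3)^2 + 16):
differentiating 2 times and applying the sign gives 2*(s - 3)*(s^2 - 6*s - 39)/(s^2 - 6*s + 25)^3.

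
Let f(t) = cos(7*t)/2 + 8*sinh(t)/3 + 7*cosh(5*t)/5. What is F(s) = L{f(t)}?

The transform is linear, so treat each term independently.
(1/2)·[L{cos(7t)} = s/(s^2 + 49)]; (7/5)·[L{cosh(5t)} = s/(s^2 - 25)]; (8/3)·[L{sinh(t)} = 1/(s^2 - 1)].

F(s) = s/(2*(s^2 + 49)) + 7*s/(5*(s^2 - 25)) + 8/(3*(s^2 - 1))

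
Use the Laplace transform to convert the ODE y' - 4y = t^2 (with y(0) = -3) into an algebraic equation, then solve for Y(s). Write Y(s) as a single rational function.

Y(s) = (-3*s^3 + 2)/(s^4 - 4*s^3)

Take the Laplace transform of both sides.
Using L{y'} = sY - y(0) = sY - (-3), the left side becomes (s - 4)Y - (-3).
The right side is L{t^2} = 2/s^3.
So (s - 4)Y = 2/s^3 + (-3).
Solve for Y(s) and write it as one ratio of polynomials.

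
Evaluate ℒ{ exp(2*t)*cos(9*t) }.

L{cos(9t)} = s/(s^2 + 81).
By the first shifting theorem, multiplying by e^(2t) replaces s with s - 2.

(s - 2)/((s - 2)^2 + 81)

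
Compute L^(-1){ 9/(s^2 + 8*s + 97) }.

Rewrite the denominator: s^2 + 8*s + 97 = (s + 4)^2 + 81.
The form in (s + 4) signals a first-shifting-theorem factor e^(-4t).
Since L{sin(9t)} = 9/(s^2 + 81), the inverse is e^(-4*t)*sin(9*t).

exp(-4*t)*sin(9*t)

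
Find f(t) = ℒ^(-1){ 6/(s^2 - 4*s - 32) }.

Rewrite the denominator: s^2 - 4*s - 32 = (s - 2)^2 - 36.
The form in (s - 2) signals a first-shifting-theorem factor e^(2t).
Since L{sinh(6t)} = 6/(s^2 - 36), the inverse is e^(2*t)*sinh(6*t).

f(t) = exp(2*t)*sinh(6*t)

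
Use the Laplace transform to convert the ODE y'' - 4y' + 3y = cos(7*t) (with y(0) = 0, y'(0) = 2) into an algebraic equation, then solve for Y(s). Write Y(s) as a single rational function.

Transform both sides with L{·}.
The derivative rules (L{y''} = s^2 Y - s·y(0) - y'(0) and L{y'} = sY - y(0), with y(0) = 0, y'(0) = 2) turn the left side into (s^2 - 4*s + 3)Y - (2).
The right side is L{cos(7*t)} = s/(s^2 + 49).
So (s^2 - 4*s + 3)Y = s/(s^2 + 49) + (2).
Solve for Y(s) and write it as one ratio of polynomials.

Y(s) = (2*s^2 + s + 98)/(s^4 - 4*s^3 + 52*s^2 - 196*s + 147)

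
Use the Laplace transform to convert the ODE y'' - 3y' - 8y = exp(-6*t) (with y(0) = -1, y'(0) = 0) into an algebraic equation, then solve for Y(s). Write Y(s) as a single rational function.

Y(s) = (-s^2 - 3*s + 19)/(s^3 + 3*s^2 - 26*s - 48)

Transform both sides with L{·}.
Using L{y''} = s^2 Y - s·y(0) - y'(0) and L{y'} = sY - y(0), with y(0) = -1, y'(0) = 0, the left side becomes (s^2 - 3*s - 8)Y - (-s + 3).
The right side is L{exp(-6*t)} = 1/(s + 6).
So (s^2 - 3*s - 8)Y = 1/(s + 6) + (-s + 3).
Isolate Y and clear denominators.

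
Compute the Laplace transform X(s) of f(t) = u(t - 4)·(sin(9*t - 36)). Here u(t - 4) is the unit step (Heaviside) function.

X(s) = 9*exp(-4*s)/(s^2 + 81)

By the second shifting theorem, L{u(t - c)·g(t - c)} = e^(-cs)·G(s) with c = 4 and G(s) = L{g(t)}.
L{sin(9t)} = 9/(s^2 + 81).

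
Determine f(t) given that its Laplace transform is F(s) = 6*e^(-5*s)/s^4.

f(t) = Heaviside(t - 5)*((t - 5)^3)

The factor e^(-5s) signals a time shift by c = 5 (second shifting theorem).
L{t^3} = 3!/s^4 = 6/s^4, so L^-1{6/s^4} = t^3.
Hence the inverse is u(t - 5) times that function evaluated at t - 5.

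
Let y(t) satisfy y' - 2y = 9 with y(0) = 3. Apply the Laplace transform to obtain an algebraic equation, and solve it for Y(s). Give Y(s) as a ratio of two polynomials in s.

Y(s) = (3*s + 9)/(s^2 - 2*s)

Laplace-transform each side.
Using L{y'} = sY - y(0) = sY - 3, the left side becomes (s - 2)Y - (3).
The right side is L{9} = 9/s.
So (s - 2)Y = 9/s + (3).
Isolate Y and clear denominators.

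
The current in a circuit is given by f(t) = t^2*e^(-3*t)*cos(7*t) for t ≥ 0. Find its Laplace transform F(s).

L{cos(7t)} = s/(s^2 + 49).
Multiplying by e^(-3t) shifts s → s + 3, so L{e^(-3*t)*cos(7*t)} = (s + 3)/((s + 3)^2 + 49).
Then apply L{t^2·g(t)} = (-1)^2 d^2/ds^2[G(s)] with G(s) = (s + 3)/((s + 3)^2 + 49):
differentiating 2 times and applying the sign gives 2*(s + 3)*(s^2 + 6*s - 138)/(s^2 + 6*s + 58)^3.

F(s) = 2*(s + 3)*(s^2 + 6*s - 138)/(s^2 + 6*s + 58)^3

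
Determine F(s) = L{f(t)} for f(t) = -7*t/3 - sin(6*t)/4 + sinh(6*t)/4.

By linearity of the Laplace transform, transform each term separately.
(1/4)·[L{sinh(6t)} = 6/(s^2 - 36)]; (-7/3)·[L{t} = 1!/s^2 = 1/s^2]; (-1/4)·[L{sin(6t)} = 6/(s^2 + 36)].

F(s) = -3/(2*(s^2 + 36)) + 3/(2*(s^2 - 36)) - 7/(3*s^2)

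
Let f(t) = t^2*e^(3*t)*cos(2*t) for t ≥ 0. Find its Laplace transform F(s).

L{cos(2t)} = s/(s^2 + 4).
Multiplying by e^(3t) shifts s → s - 3, so L{e^(3*t)*cos(2*t)} = (s - 3)/((s - 3)^2 + 4).
Then apply L{t^2·g(t)} = (-1)^2 d^2/ds^2[G(s)] with G(s) = (s - 3)/((s - 3)^2 + 4):
differentiating 2 times and applying the sign gives 2*(s - 3)*(s^2 - 6*s - 3)/(s^2 - 6*s + 13)^3.

F(s) = 2*(s - 3)*(s^2 - 6*s - 3)/(s^2 - 6*s + 13)^3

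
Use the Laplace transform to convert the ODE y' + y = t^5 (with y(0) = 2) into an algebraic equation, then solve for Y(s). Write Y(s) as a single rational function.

Y(s) = (2*s^6 + 120)/(s^7 + s^6)

Transform both sides with L{·}.
The derivative rules (L{y'} = sY - y(0) = sY - 2) turn the left side into (s + 1)Y - (2).
The right side is L{t^5} = 120/s^6.
So (s + 1)Y = 120/s^6 + (2).
Solve for Y(s) and write it as one ratio of polynomials.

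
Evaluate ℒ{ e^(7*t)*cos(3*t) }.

(s - 7)/((s - 7)^2 + 9)

L{cos(3t)} = s/(s^2 + 9).
By the first shifting theorem, multiplying by e^(7t) replaces s with s - 7.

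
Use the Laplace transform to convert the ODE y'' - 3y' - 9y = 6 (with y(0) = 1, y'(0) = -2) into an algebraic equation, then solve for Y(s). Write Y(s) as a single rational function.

Y(s) = (s^2 - 5*s + 6)/(s^3 - 3*s^2 - 9*s)

Laplace-transform each side.
The derivative rules (L{y''} = s^2 Y - s·y(0) - y'(0) and L{y'} = sY - y(0), with y(0) = 1, y'(0) = -2) turn the left side into (s^2 - 3*s - 9)Y - (s - 5).
The right side is L{6} = 6/s.
So (s^2 - 3*s - 9)Y = 6/s + (s - 5).
Isolate Y and clear denominators.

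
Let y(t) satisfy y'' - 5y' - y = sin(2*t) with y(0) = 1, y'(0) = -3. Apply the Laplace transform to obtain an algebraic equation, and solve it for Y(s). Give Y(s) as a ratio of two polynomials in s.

Y(s) = (s^3 - 8*s^2 + 4*s - 30)/(s^4 - 5*s^3 + 3*s^2 - 20*s - 4)

Laplace-transform each side.
Using L{y''} = s^2 Y - s·y(0) - y'(0) and L{y'} = sY - y(0), with y(0) = 1, y'(0) = -3, the left side becomes (s^2 - 5*s - 1)Y - (s - 8).
The right side is L{sin(2*t)} = 2/(s^2 + 4).
So (s^2 - 5*s - 1)Y = 2/(s^2 + 4) + (s - 8).
Solve for Y(s) and write it as one ratio of polynomials.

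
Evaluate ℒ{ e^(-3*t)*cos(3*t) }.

L{cos(3t)} = s/(s^2 + 9).
By the first shifting theorem, multiplying by e^(-3t) replaces s with s + 3.

(s + 3)/((s + 3)^2 + 9)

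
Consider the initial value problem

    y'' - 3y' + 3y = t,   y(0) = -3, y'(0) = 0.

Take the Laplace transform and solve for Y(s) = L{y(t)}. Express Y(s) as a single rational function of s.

Apply the Laplace transform to the equation.
With L{y''} = s^2 Y - s·y(0) - y'(0) and L{y'} = sY - y(0), with y(0) = -3, y'(0) = 0: the LHS transforms to (s^2 - 3*s + 3)Y - (-3*s + 9).
The right side is L{t} = s^(-2).
So (s^2 - 3*s + 3)Y = s^(-2) + (-3*s + 9).
Divide through and combine into a single rational function.

Y(s) = (-3*s^3 + 9*s^2 + 1)/(s^4 - 3*s^3 + 3*s^2)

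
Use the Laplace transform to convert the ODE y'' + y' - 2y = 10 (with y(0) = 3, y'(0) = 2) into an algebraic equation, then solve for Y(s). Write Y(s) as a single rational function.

Y(s) = (3*s^2 + 5*s + 10)/(s^3 + s^2 - 2*s)

Transform both sides with L{·}.
The derivative rules (L{y''} = s^2 Y - s·y(0) - y'(0) and L{y'} = sY - y(0), with y(0) = 3, y'(0) = 2) turn the left side into (s^2 + s - 2)Y - (3*s + 5).
The right side is L{10} = 10/s.
So (s^2 + s - 2)Y = 10/s + (3*s + 5).
Divide through and combine into a single rational function.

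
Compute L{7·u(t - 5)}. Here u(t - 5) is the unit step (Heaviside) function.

7*exp(-5*s)/s

By the second shifting theorem, L{u(t - c)·g(t - c)} = e^(-cs)·G(s) with c = 5 and G(s) = L{g(t)}.
L{7} = 7/s.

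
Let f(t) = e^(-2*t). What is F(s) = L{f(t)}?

L{e^(-2t)} = 1/(s + 2).

F(s) = 1/(s + 2)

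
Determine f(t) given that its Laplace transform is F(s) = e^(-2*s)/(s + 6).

f(t) = Heaviside(t - 2)*(exp(-6*t + 12))

The factor e^(-2s) signals a time shift by c = 2 (second shifting theorem).
L{e^(-6t)} = 1/(s + 6), so L^-1{1/(s + 6)} = e^(-6*t).
Hence the inverse is u(t - 2) times that function evaluated at t - 2.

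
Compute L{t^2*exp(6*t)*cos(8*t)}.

2*(s - 6)*(s^2 - 12*s - 156)/(s^2 - 12*s + 100)^3

L{cos(8t)} = s/(s^2 + 64).
Multiplying by e^(6t) shifts s → s - 6, so L{exp(6*t)*cos(8*t)} = (s - 6)/((s - 6)^2 + 64).
Then apply L{t^2·g(t)} = (-1)^2 d^2/ds^2[H(s)] with H(s) = (s - 6)/((s - 6)^2 + 64):
differentiating 2 times and applying the sign gives 2*(s - 6)*(s^2 - 12*s - 156)/(s^2 - 12*s + 100)^3.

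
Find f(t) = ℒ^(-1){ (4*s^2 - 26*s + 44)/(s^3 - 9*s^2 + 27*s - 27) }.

f(t) = t^2*exp(3*t) - 2*t*exp(3*t) + 4*exp(3*t)

Factor the denominator: s^3 - 9*s^2 + 27*s - 27 = (s - 3)^3.
Partial fraction decomposition gives [4/(s - 3)] + [-2/(s - 3)^2] + [2/(s - 3)^3].
Invert each term: 4/(s - 3) ↔ 4e^(3t); -2/(s - 3)^2 ↔ -2t·e^(3t); 2/(s - 3)^3 ↔ (1)t^2·e^(3t).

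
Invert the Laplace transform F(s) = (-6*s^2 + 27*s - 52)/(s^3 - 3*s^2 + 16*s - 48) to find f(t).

Factor the denominator: s^3 - 3*s^2 + 16*s - 48 = (s - 3)*(s^2 + 16).
Partial fraction decomposition gives [-1/(s - 3)] + [-5*s/(s^2 + 16)] + [12/(s^2 + 16)].
Invert each term: -1/(s - 3) ↔ -e^(3t); -5·s/(s^2 + 16) ↔ -5cos(4t); 3·4/(s^2 + 16) ↔ 3sin(4t).

f(t) = -exp(3*t) + 3*sin(4*t) - 5*cos(4*t)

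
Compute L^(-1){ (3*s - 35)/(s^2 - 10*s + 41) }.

-5*exp(5*t)*sin(4*t) + 3*exp(5*t)*cos(4*t)

Complete the square in the denominator: s^2 - 10*s + 41 = (s - 5)^2 + 4^2.
Split the numerator to match: 3*s - 35 = 3·(s - 5) - 5·4.
Invert each term: 3·(s - 5)/((s - 5)^2 + 16) ↔ 3e^(5t)cos(4t); -5·4/((s - 5)^2 + 16) ↔ -5e^(5t)sin(4t).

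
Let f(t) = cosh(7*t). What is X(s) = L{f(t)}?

X(s) = s/(s^2 - 49)

L{cosh(7t)} = s/(s^2 - 49).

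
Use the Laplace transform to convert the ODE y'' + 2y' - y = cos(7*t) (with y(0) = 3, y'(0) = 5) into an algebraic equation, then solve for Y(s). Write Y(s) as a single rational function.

Transform both sides with L{·}.
With L{y''} = s^2 Y - s·y(0) - y'(0) and L{y'} = sY - y(0), with y(0) = 3, y'(0) = 5: the LHS transforms to (s^2 + 2*s - 1)Y - (3*s + 11).
The right side is L{cos(7*t)} = s/(s^2 + 49).
So (s^2 + 2*s - 1)Y = s/(s^2 + 49) + (3*s + 11).
Isolate Y and clear denominators.

Y(s) = (3*s^3 + 11*s^2 + 148*s + 539)/(s^4 + 2*s^3 + 48*s^2 + 98*s - 49)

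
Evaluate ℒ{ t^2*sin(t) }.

L{sin(t)} = 1/(s^2 + 1).
Then apply L{t^2·g(t)} = (-1)^2 d^2/ds^2[H(s)] with H(s) = 1/(s^2 + 1):
differentiating 2 times and applying the sign gives 2*(3*s^2 - 1)/(s^2 + 1)^3.

2*(3*s^2 - 1)/(s^2 + 1)^3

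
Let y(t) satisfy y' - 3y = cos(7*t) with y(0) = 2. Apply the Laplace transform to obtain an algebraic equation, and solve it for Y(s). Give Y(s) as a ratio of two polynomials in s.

Laplace-transform each side.
The derivative rules (L{y'} = sY - y(0) = sY - 2) turn the left side into (s - 3)Y - (2).
The right side is L{cos(7*t)} = s/(s^2 + 49).
So (s - 3)Y = s/(s^2 + 49) + (2).
Divide through and combine into a single rational function.

Y(s) = (2*s^2 + s + 98)/(s^3 - 3*s^2 + 49*s - 147)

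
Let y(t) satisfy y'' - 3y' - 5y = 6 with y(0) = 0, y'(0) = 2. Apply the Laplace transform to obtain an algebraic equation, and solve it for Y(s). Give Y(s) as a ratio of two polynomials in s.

Take the Laplace transform of both sides.
The derivative rules (L{y''} = s^2 Y - s·y(0) - y'(0) and L{y'} = sY - y(0), with y(0) = 0, y'(0) = 2) turn the left side into (s^2 - 3*s - 5)Y - (2).
The right side is L{6} = 6/s.
So (s^2 - 3*s - 5)Y = 6/s + (2).
Solve for Y(s) and write it as one ratio of polynomials.

Y(s) = (2*s + 6)/(s^3 - 3*s^2 - 5*s)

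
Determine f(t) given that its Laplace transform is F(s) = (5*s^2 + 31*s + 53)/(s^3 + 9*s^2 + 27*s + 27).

Factor the denominator: s^3 + 9*s^2 + 27*s + 27 = (s + 3)^3.
Partial fraction decomposition gives [5/(s + 3)] + [(s + 3)^(-2)] + [5/(s + 3)^3].
Invert each term: 5/(s + 3) ↔ 5e^(-3t); 1/(s + 3)^2 ↔ t·e^(-3t); 5/(s + 3)^3 ↔ (5/2)t^2·e^(-3t).

f(t) = 5*t^2*exp(-3*t)/2 + t*exp(-3*t) + 5*exp(-3*t)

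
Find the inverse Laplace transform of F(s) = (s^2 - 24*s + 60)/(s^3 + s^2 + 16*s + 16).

-5*sin(4*t) - 4*cos(4*t) + 5*exp(-t)

Factor the denominator: s^3 + s^2 + 16*s + 16 = (s + 1)*(s^2 + 16).
Partial fraction decomposition gives [5/(s + 1)] + [-4*s/(s^2 + 16)] + [-20/(s^2 + 16)].
Invert each term: 5/(s + 1) ↔ 5e^(-t); -4·s/(s^2 + 16) ↔ -4cos(4t); -5·4/(s^2 + 16) ↔ -5sin(4t).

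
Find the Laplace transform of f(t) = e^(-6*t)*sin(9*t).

L{sin(9t)} = 9/(s^2 + 81).
By the first shifting theorem, multiplying by e^(-6t) replaces s with s + 6.

9/((s + 6)^2 + 81)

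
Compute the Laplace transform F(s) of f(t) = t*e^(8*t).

L{t} = 1!/s^2 = 1/s^2.
By the first shifting theorem, multiplying by e^(8t) replaces s with s - 8.

F(s) = (s - 8)^(-2)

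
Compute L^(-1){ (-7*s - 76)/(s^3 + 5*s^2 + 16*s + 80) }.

Factor the denominator: s^3 + 5*s^2 + 16*s + 80 = (s + 5)*(s^2 + 16).
Partial fraction decomposition gives [-1/(s + 5)] + [s/(s^2 + 16)] + [-12/(s^2 + 16)].
Invert each term: -1/(s + 5) ↔ -e^(-5t); 1·s/(s^2 + 16) ↔ cos(4t); -3·4/(s^2 + 16) ↔ -3sin(4t).

-3*sin(4*t) + cos(4*t) - exp(-5*t)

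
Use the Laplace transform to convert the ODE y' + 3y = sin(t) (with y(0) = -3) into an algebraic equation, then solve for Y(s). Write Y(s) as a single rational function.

Y(s) = (-3*s^2 - 2)/(s^3 + 3*s^2 + s + 3)

Transform both sides with L{·}.
The derivative rules (L{y'} = sY - y(0) = sY - (-3)) turn the left side into (s + 3)Y - (-3).
The right side is L{sin(t)} = 1/(s^2 + 1).
So (s + 3)Y = 1/(s^2 + 1) + (-3).
Divide through and combine into a single rational function.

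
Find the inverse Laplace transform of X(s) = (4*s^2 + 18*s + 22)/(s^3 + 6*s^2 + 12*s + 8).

Factor the denominator: s^3 + 6*s^2 + 12*s + 8 = (s + 2)^3.
Partial fraction decomposition gives [4/(s + 2)] + [2/(s + 2)^2] + [2/(s + 2)^3].
Invert each term: 4/(s + 2) ↔ 4e^(-2t); 2/(s + 2)^2 ↔ 2t·e^(-2t); 2/(s + 2)^3 ↔ (1)t^2·e^(-2t).

t^2*exp(-2*t) + 2*t*exp(-2*t) + 4*exp(-2*t)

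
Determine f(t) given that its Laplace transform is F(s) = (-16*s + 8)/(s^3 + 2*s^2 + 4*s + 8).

f(t) = -3*sin(2*t) - 5*cos(2*t) + 5*exp(-2*t)

Factor the denominator: s^3 + 2*s^2 + 4*s + 8 = (s + 2)*(s^2 + 4).
Partial fraction decomposition gives [5/(s + 2)] + [-5*s/(s^2 + 4)] + [-6/(s^2 + 4)].
Invert each term: 5/(s + 2) ↔ 5e^(-2t); -5·s/(s^2 + 4) ↔ -5cos(2t); -3·2/(s^2 + 4) ↔ -3sin(2t).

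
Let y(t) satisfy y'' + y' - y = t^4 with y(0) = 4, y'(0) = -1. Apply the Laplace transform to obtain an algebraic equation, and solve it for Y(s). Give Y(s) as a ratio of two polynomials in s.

Laplace-transform each side.
Using L{y''} = s^2 Y - s·y(0) - y'(0) and L{y'} = sY - y(0), with y(0) = 4, y'(0) = -1, the left side becomes (s^2 + s - 1)Y - (4*s + 3).
The right side is L{t^4} = 24/s^5.
So (s^2 + s - 1)Y = 24/s^5 + (4*s + 3).
Isolate Y and clear denominators.

Y(s) = (4*s^6 + 3*s^5 + 24)/(s^7 + s^6 - s^5)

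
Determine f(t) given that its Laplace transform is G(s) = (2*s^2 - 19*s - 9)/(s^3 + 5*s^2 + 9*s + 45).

Factor the denominator: s^3 + 5*s^2 + 9*s + 45 = (s + 5)*(s^2 + 9).
Partial fraction decomposition gives [4/(s + 5)] + [-2*s/(s^2 + 9)] + [-9/(s^2 + 9)].
Invert each term: 4/(s + 5) ↔ 4e^(-5t); -2·s/(s^2 + 9) ↔ -2cos(3t); -3·3/(s^2 + 9) ↔ -3sin(3t).

f(t) = -3*sin(3*t) - 2*cos(3*t) + 4*exp(-5*t)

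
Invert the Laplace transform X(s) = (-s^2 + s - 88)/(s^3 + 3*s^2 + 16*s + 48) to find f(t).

Factor the denominator: s^3 + 3*s^2 + 16*s + 48 = (s + 3)*(s^2 + 16).
Partial fraction decomposition gives [-4/(s + 3)] + [3*s/(s^2 + 16)] + [-8/(s^2 + 16)].
Invert each term: -4/(s + 3) ↔ -4e^(-3t); 3·s/(s^2 + 16) ↔ 3cos(4t); -2·4/(s^2 + 16) ↔ -2sin(4t).

f(t) = -2*sin(4*t) + 3*cos(4*t) - 4*exp(-3*t)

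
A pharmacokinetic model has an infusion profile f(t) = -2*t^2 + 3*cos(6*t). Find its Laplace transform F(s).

The transform is linear, so treat each term independently.
(-2)·[L{t^2} = 2!/s^3 = 2/s^3]; (3)·[L{cos(6t)} = s/(s^2 + 36)].

F(s) = 3*s/(s^2 + 36) - 4/s^3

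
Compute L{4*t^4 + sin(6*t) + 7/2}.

By linearity of the Laplace transform, transform each term separately.
L{sin(6t)} = 6/(s^2 + 36); (4)·[L{t^4} = 4!/s^5 = 24/s^5]; L{7/2} = (7/2)/s.

6/(s^2 + 36) + 7/(2*s) + 96/s^5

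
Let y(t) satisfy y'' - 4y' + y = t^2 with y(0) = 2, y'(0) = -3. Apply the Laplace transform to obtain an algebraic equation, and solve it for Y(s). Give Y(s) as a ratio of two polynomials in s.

Apply the Laplace transform to the equation.
Using L{y''} = s^2 Y - s·y(0) - y'(0) and L{y'} = sY - y(0), with y(0) = 2, y'(0) = -3, the left side becomes (s^2 - 4*s + 1)Y - (2*s - 11).
The right side is L{t^2} = 2/s^3.
So (s^2 - 4*s + 1)Y = 2/s^3 + (2*s - 11).
Divide through and combine into a single rational function.

Y(s) = (2*s^4 - 11*s^3 + 2)/(s^5 - 4*s^4 + s^3)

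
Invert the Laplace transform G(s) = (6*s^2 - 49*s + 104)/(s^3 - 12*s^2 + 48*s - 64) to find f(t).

Factor the denominator: s^3 - 12*s^2 + 48*s - 64 = (s - 4)^3.
Partial fraction decomposition gives [6/(s - 4)] + [-1/(s - 4)^2] + [4/(s - 4)^3].
Invert each term: 6/(s - 4) ↔ 6e^(4t); -1/(s - 4)^2 ↔ -t·e^(4t); 4/(s - 4)^3 ↔ (2)t^2·e^(4t).

f(t) = 2*t^2*exp(4*t) - t*exp(4*t) + 6*exp(4*t)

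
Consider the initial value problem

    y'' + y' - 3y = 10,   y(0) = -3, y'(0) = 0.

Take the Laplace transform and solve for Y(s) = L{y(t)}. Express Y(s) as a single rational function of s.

Y(s) = (-3*s^2 - 3*s + 10)/(s^3 + s^2 - 3*s)

Laplace-transform each side.
The derivative rules (L{y''} = s^2 Y - s·y(0) - y'(0) and L{y'} = sY - y(0), with y(0) = -3, y'(0) = 0) turn the left side into (s^2 + s - 3)Y - (-3*s - 3).
The right side is L{10} = 10/s.
So (s^2 + s - 3)Y = 10/s + (-3*s - 3).
Divide through and combine into a single rational function.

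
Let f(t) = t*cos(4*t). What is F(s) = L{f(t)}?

F(s) = (s - 4)*(s + 4)/(s^2 + 16)^2

L{cos(4t)} = s/(s^2 + 16).
Then apply L{t·g(t)} = -d/ds[G(s)] with G(s) = s/(s^2 + 16):
differentiating 1 time and applying the sign gives (s - 4)*(s + 4)/(s^2 + 16)^2.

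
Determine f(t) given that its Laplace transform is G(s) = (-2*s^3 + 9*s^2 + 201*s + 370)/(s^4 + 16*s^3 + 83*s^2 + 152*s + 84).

Factor the denominator: s^4 + 16*s^3 + 83*s^2 + 152*s + 84 = (s + 1)*(s + 2)*(s + 6)*(s + 7).
Partial fraction decomposition gives [-1/(s + 2)] + [-3/(s + 7)] + [-4/(s + 6)] + [6/(s + 1)].
Invert each term: -1/(s + 2) ↔ -e^(-2t); -3/(s + 7) ↔ -3e^(-7t); -4/(s + 6) ↔ -4e^(-6t); 6/(s + 1) ↔ 6e^(-t).

f(t) = 6*exp(-t) - exp(-2*t) - 4*exp(-6*t) - 3*exp(-7*t)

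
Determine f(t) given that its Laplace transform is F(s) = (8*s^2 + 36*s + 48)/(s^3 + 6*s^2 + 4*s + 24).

f(t) = 3*sin(2*t) + 5*cos(2*t) + 3*exp(-6*t)

Factor the denominator: s^3 + 6*s^2 + 4*s + 24 = (s + 6)*(s^2 + 4).
Partial fraction decomposition gives [3/(s + 6)] + [5*s/(s^2 + 4)] + [6/(s^2 + 4)].
Invert each term: 3/(s + 6) ↔ 3e^(-6t); 5·s/(s^2 + 4) ↔ 5cos(2t); 3·2/(s^2 + 4) ↔ 3sin(2t).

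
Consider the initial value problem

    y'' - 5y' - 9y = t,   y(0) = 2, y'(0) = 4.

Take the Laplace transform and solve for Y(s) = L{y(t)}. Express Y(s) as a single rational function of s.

Y(s) = (2*s^3 - 6*s^2 + 1)/(s^4 - 5*s^3 - 9*s^2)

Transform both sides with L{·}.
Using L{y''} = s^2 Y - s·y(0) - y'(0) and L{y'} = sY - y(0), with y(0) = 2, y'(0) = 4, the left side becomes (s^2 - 5*s - 9)Y - (2*s - 6).
The right side is L{t} = s^(-2).
So (s^2 - 5*s - 9)Y = s^(-2) + (2*s - 6).
Divide through and combine into a single rational function.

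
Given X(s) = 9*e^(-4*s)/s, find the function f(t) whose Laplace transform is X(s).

The factor e^(-4s) signals a time shift by c = 4 (second shifting theorem).
L{9} = 9/s, so L^-1{9/s} = 9.
Hence the inverse is u(t - 4) times that function evaluated at t - 4.

f(t) = Heaviside(t - 4)*(9)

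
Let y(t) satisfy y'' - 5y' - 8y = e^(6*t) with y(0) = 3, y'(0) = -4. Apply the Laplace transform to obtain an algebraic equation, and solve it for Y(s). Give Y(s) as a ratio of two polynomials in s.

Transform both sides with L{·}.
With L{y''} = s^2 Y - s·y(0) - y'(0) and L{y'} = sY - y(0), with y(0) = 3, y'(0) = -4: the LHS transforms to (s^2 - 5*s - 8)Y - (3*s - 19).
The right side is L{e^(6*t)} = 1/(s - 6).
So (s^2 - 5*s - 8)Y = 1/(s - 6) + (3*s - 19).
Divide through and combine into a single rational function.

Y(s) = (3*s^2 - 37*s + 115)/(s^3 - 11*s^2 + 22*s + 48)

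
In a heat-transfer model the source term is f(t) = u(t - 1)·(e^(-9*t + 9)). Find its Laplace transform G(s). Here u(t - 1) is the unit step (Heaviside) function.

By the second shifting theorem, L{u(t - c)·g(t - c)} = e^(-cs)·H(s) with c = 1 and H(s) = L{g(t)}.
L{e^(-9t)} = 1/(s + 9).

G(s) = exp(-s)/(s + 9)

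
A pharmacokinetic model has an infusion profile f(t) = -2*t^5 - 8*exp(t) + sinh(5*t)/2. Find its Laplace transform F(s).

By linearity of the Laplace transform, transform each term separately.
(1/2)·[L{sinh(5t)} = 5/(s^2 - 25)]; (-2)·[L{t^5} = 5!/s^6 = 120/s^6]; (-8)·[L{e^(t)} = 1/(s - 1)].

F(s) = 5/(2*(s^2 - 25)) - 8/(s - 1) - 240/s^6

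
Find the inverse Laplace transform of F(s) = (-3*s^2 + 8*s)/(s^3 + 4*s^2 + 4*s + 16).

2*sin(2*t) + cos(2*t) - 4*exp(-4*t)

Factor the denominator: s^3 + 4*s^2 + 4*s + 16 = (s + 4)*(s^2 + 4).
Partial fraction decomposition gives [-4/(s + 4)] + [s/(s^2 + 4)] + [4/(s^2 + 4)].
Invert each term: -4/(s + 4) ↔ -4e^(-4t); 1·s/(s^2 + 4) ↔ cos(2t); 2·2/(s^2 + 4) ↔ 2sin(2t).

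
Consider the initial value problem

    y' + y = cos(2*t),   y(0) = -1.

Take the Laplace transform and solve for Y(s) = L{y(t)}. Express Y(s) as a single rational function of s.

Take the Laplace transform of both sides.
With L{y'} = sY - y(0) = sY - (-1): the LHS transforms to (s + 1)Y - (-1).
The right side is L{cos(2*t)} = s/(s^2 + 4).
So (s + 1)Y = s/(s^2 + 4) + (-1).
Divide through and combine into a single rational function.

Y(s) = (-s^2 + s - 4)/(s^3 + s^2 + 4*s + 4)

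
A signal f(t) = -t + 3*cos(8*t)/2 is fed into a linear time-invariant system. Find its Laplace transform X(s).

The transform is linear, so treat each term independently.
(-1)·[L{t} = 1!/s^2 = 1/s^2]; (3/2)·[L{cos(8t)} = s/(s^2 + 64)].

X(s) = 3*s/(2*(s^2 + 64)) - 1/s^2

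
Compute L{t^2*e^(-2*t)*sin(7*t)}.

14*(3*s^2 + 12*s - 37)/(s^2 + 4*s + 53)^3

L{sin(7t)} = 7/(s^2 + 49).
Multiplying by e^(-2t) shifts s → s + 2, so L{e^(-2*t)*sin(7*t)} = 7/((s + 2)^2 + 49).
Then apply L{t^2·g(t)} = (-1)^2 d^2/ds^2[G(s)] with G(s) = 7/((s + 2)^2 + 49):
differentiating 2 times and applying the sign gives 14*(3*s^2 + 12*s - 37)/(s^2 + 4*s + 53)^3.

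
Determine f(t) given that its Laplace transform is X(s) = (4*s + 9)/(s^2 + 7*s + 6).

Factor the denominator: s^2 + 7*s + 6 = (s + 1)*(s + 6).
Partial fraction decomposition gives [3/(s + 6)] + [1/(s + 1)].
Invert each term: 3/(s + 6) ↔ 3e^(-6t); 1/(s + 1) ↔ e^(-t).

f(t) = exp(-t) + 3*exp(-6*t)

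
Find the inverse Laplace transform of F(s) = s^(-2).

Since L{t} = 1!/s^2 = 1/s^2, the inverse is t.

t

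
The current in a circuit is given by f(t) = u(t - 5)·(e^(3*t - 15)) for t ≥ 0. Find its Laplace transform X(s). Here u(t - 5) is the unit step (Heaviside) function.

By the second shifting theorem, L{u(t - c)·g(t - c)} = e^(-cs)·G(s) with c = 5 and G(s) = L{g(t)}.
L{e^(3t)} = 1/(s - 3).

X(s) = exp(-5*s)/(s - 3)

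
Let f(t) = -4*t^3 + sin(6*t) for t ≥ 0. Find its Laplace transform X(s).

X(s) = 6/(s^2 + 36) - 24/s^4

Apply the Laplace transform termwise.
L{sin(6t)} = 6/(s^2 + 36); (-4)·[L{t^3} = 3!/s^4 = 6/s^4].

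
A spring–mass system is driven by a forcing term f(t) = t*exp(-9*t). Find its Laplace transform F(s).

F(s) = (s + 9)^(-2)

L{e^(-9t)} = 1/(s + 9).
Then apply L{t·g(t)} = -d/ds[G(s)] with G(s) = 1/(s + 9):
differentiating 1 time and applying the sign gives (s + 9)^(-2).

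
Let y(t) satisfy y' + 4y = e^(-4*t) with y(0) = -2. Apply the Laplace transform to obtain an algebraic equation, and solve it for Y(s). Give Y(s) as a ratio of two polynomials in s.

Y(s) = (-2*s - 7)/(s^2 + 8*s + 16)

Apply the Laplace transform to the equation.
The derivative rules (L{y'} = sY - y(0) = sY - (-2)) turn the left side into (s + 4)Y - (-2).
The right side is L{e^(-4*t)} = 1/(s + 4).
So (s + 4)Y = 1/(s + 4) + (-2).
Solve for Y(s) and write it as one ratio of polynomials.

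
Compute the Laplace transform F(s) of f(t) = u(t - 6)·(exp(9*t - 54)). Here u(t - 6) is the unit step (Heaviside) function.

F(s) = exp(-6*s)/(s - 9)

By the second shifting theorem, L{u(t - c)·g(t - c)} = e^(-cs)·G(s) with c = 6 and G(s) = L{g(t)}.
L{e^(9t)} = 1/(s - 9).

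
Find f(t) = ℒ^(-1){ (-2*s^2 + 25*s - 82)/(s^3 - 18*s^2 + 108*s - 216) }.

Factor the denominator: s^3 - 18*s^2 + 108*s - 216 = (s - 6)^3.
Partial fraction decomposition gives [-2/(s - 6)] + [(s - 6)^(-2)] + [-4/(s - 6)^3].
Invert each term: -2/(s - 6) ↔ -2e^(6t); 1/(s - 6)^2 ↔ t·e^(6t); -4/(s - 6)^3 ↔ (-2)t^2·e^(6t).

f(t) = -2*t^2*exp(6*t) + t*exp(6*t) - 2*exp(6*t)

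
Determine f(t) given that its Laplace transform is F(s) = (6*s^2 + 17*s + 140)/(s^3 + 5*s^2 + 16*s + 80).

f(t) = 3*sin(4*t) + cos(4*t) + 5*exp(-5*t)

Factor the denominator: s^3 + 5*s^2 + 16*s + 80 = (s + 5)*(s^2 + 16).
Partial fraction decomposition gives [5/(s + 5)] + [s/(s^2 + 16)] + [12/(s^2 + 16)].
Invert each term: 5/(s + 5) ↔ 5e^(-5t); 1·s/(s^2 + 16) ↔ cos(4t); 3·4/(s^2 + 16) ↔ 3sin(4t).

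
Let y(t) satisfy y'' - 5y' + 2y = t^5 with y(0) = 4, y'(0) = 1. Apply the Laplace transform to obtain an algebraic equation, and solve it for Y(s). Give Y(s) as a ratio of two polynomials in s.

Y(s) = (4*s^7 - 19*s^6 + 120)/(s^8 - 5*s^7 + 2*s^6)

Transform both sides with L{·}.
With L{y''} = s^2 Y - s·y(0) - y'(0) and L{y'} = sY - y(0), with y(0) = 4, y'(0) = 1: the LHS transforms to (s^2 - 5*s + 2)Y - (4*s - 19).
The right side is L{t^5} = 120/s^6.
So (s^2 - 5*s + 2)Y = 120/s^6 + (4*s - 19).
Solve for Y(s) and write it as one ratio of polynomials.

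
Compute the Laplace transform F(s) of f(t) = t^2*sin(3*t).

F(s) = 18*(s^2 - 3)/(s^2 + 9)^3

L{sin(3t)} = 3/(s^2 + 9).
Then apply L{t^2·g(t)} = (-1)^2 d^2/ds^2[G(s)] with G(s) = 3/(s^2 + 9):
differentiating 2 times and applying the sign gives 18*(s^2 - 3)/(s^2 + 9)^3.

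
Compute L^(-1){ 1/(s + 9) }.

exp(-9*t)

Since L{e^(-9t)} = 1/(s + 9), the inverse is e^(-9*t).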